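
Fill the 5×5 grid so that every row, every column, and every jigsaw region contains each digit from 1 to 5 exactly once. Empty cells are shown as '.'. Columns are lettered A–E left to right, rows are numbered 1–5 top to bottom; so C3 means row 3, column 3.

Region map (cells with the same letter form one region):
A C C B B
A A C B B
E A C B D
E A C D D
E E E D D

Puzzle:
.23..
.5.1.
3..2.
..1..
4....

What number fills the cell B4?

A1 = 1: row 1 has {2,3}; col 1 has {3,4}; region has {5} → only 1 remains.
A2 = 2: row 2 has {1,5}; col 1 has {1,3,4}; region has {1,5} → only 2 remains.
C2 = 4: row 2 has {1,2,5}; col 3 has {1,3}; region has {1,2,3} → only 4 remains.
E2 = 3: row 2 has {1,2,4,5}; col 5 has {}; region has {1,2} → only 3 remains.
B3 = 4: row 3 has {2,3}; col 2 has {2,5}; region has {1,2,5} → only 4 remains.
C3 = 5: row 3 has {2,3,4}; col 3 has {1,3,4}; region has {1,2,3,4} → only 5 remains.
E3 = 1: row 3 has {2,3,4,5}; col 5 has {3}; region has {} → only 1 remains.
A4 = 5: row 4 has {1}; col 1 has {1,2,3,4}; region has {3,4} → only 5 remains.
B4 = 3: row 4 has {1,5}; col 2 has {2,4,5}; region has {1,2,4,5} → only 3 remains.

3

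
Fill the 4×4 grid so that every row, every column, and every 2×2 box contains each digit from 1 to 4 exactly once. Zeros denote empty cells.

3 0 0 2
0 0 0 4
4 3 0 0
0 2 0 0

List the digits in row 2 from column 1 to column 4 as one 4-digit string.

2134

row 1, column 3 = 1 (sole candidate).
row 2, column 2 = 1: row 2 has {4}; col 2 has {2,3}; box has {3} → only 1 remains.
row 2, column 3 = 3: row 2 has {1,4}; col 3 has {1}; box has {1,2,4} → only 3 remains.
row 3, column 3 = 2 (sole candidate).
row 3, column 4 = 1 (sole candidate).
row 4, column 1 = 1 (sole candidate).
row 4, column 3 = 4 (sole candidate).
row 4, column 4 = 3 (sole candidate).
row 1, column 2 = 4 (sole candidate).
row 2, column 1 = 2: row 2 has {1,3,4}; col 1 has {1,3,4}; box has {1,3,4} → only 2 remains.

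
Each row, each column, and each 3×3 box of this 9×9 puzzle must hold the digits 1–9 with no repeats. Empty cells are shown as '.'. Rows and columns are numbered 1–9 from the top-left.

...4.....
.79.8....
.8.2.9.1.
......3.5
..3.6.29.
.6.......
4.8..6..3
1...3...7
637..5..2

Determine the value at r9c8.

8

r7c8 = 5 (sole candidate).
r3c1 = 3 (hidden single in row 3).
r4c8 = 6 (hidden single in row 4).
r8c7 = 6 (hidden single in row 8).
r2c4 = 6 (hidden single in column 4).
r2c9 = 4 (sole candidate).
r3c9 = 6 (sole candidate).
r2c7 = 5 (sole candidate).
r3c7 = 7 (sole candidate).
r2c1 = 2 (sole candidate).
r2c8 = 3 (sole candidate).
r3c5 = 5 (sole candidate).
r1c1 = 5 (sole candidate).
r1c2 = 1 (sole candidate).
r1c3 = 6 (sole candidate).
r1c5 = 7 (sole candidate).
r1c6 = 3 (sole candidate).
r2c6 = 1 (sole candidate).
r3c3 = 4 (sole candidate).
r1c8 = 2 (hidden single in row 1).
r6c4 = 3 (hidden single in row 6).
r6c3 = 5 (hidden single in row 6).
r5c2 = 4 (sole candidate).
r8c3 = 2 (sole candidate).
r4c3 = 1 (sole candidate).
r7c2 = 9 (sole candidate).
r7c7 = 1 (sole candidate).
r8c2 = 5 (sole candidate).
r4c2 = 2 (sole candidate).
r7c4 = 7 (sole candidate).
r7c5 = 2 (sole candidate).
r5c4 = 5 (hidden single in row 5).
r5c9 = 1 (hidden single in row 5).
r6c9 = 8 (sole candidate).
r1c9 = 9 (sole candidate).
r6c7 = 4 (sole candidate).
r6c8 = 7 (sole candidate).
r1c7 = 8 (sole candidate).
r6c1 = 9 (sole candidate).
r6c5 = 1 (sole candidate).
r6c6 = 2 (sole candidate).
r9c7 = 9 (sole candidate).
r9c5 = 4 (sole candidate).
r9c8 = 8: row 9 has {2,3,4,5,6,7,9}; col 8 has {1,2,3,5,6,7,9}; box has {1,2,3,5,6,7,9} → only 8 remains.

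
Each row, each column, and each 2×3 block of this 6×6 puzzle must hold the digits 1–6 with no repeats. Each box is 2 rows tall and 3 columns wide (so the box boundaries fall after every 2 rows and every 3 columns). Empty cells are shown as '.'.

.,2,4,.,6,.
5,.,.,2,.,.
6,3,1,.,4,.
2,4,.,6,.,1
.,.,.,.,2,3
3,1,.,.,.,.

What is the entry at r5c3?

r1c1 = 1 (sole candidate).
r1c6 = 5 (sole candidate).
r2c2 = 6 (sole candidate).
r2c3 = 3 (sole candidate).
r2c5 = 1 (sole candidate).
r2c6 = 4 (sole candidate).
r3c4 = 5 (sole candidate).
r3c6 = 2 (sole candidate).
r4c3 = 5 (sole candidate).
r4c5 = 3 (sole candidate).
r5c1 = 4 (sole candidate).
r5c2 = 5 (sole candidate).
r5c3 = 6: row 5 has {2,3,4,5}; col 3 has {1,3,4,5}; box has {1,3,4,5} → only 6 remains.

6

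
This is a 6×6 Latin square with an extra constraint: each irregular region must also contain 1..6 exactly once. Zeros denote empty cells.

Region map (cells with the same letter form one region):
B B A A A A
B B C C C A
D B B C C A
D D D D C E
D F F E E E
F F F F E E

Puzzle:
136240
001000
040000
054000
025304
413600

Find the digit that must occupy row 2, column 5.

2

row 1, column 6 = 5: row 1 has {1,2,3,4,6}; col 6 has {4}; region has {2,4,6} → only 5 remains.
row 2, column 2 = 6: row 2 has {1}; col 2 has {1,2,3,4,5}; region has {1,3,4} → only 6 remains.
row 2, column 6 = 3: row 2 has {1,6}; col 6 has {4,5}; region has {2,4,5,6} → only 3 remains.
row 3, column 3 = 2: row 3 has {4}; col 3 has {1,3,4,5,6}; region has {1,3,4,6} → only 2 remains.
row 3, column 4 = 5: row 3 has {2,4}; col 4 has {2,3,6}; region has {1} → only 5 remains.
row 3, column 6 = 1: row 3 has {2,4,5}; col 6 has {3,4,5}; region has {2,3,4,5,6} → only 1 remains.
row 4, column 4 = 1: row 4 has {4,5}; col 4 has {2,3,5,6}; region has {4,5} → only 1 remains.
row 5, column 1 = 6: row 5 has {2,3,4,5}; col 1 has {1,4}; region has {1,4,5} → only 6 remains.
row 5, column 5 = 1: row 5 has {2,3,4,5,6}; col 5 has {4}; region has {3,4} → only 1 remains.
row 6, column 6 = 2: row 6 has {1,3,4,6}; col 6 has {1,3,4,5}; region has {1,3,4} → only 2 remains.
row 2, column 1 = 5: row 2 has {1,3,6}; col 1 has {1,4,6}; region has {1,2,3,4,6} → only 5 remains.
row 2, column 4 = 4: row 2 has {1,3,5,6}; col 4 has {1,2,3,5,6}; region has {1,5} → only 4 remains.
row 2, column 5 = 2: row 2 has {1,3,4,5,6}; col 5 has {1,4}; region has {1,4,5} → only 2 remains.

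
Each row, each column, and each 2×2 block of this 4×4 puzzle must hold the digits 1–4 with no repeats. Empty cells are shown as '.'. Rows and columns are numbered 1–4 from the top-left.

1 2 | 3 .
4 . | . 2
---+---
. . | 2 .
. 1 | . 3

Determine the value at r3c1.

r1c4 = 4 (sole candidate).
r2c2 = 3 (sole candidate).
r2c3 = 1 (sole candidate).
r3c1 = 3: row 3 has {2}; col 1 has {1,4}; box has {1} → only 3 remains.

3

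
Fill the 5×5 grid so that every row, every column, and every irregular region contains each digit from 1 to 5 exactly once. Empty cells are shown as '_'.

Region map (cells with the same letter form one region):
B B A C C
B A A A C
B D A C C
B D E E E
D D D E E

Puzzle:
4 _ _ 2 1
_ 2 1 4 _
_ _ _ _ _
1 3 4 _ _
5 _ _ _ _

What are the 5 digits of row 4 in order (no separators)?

r1c2 = 5 (sole candidate).
r1c3 = 3 (sole candidate).
r2c1 = 3 (sole candidate).
r2c5 = 5 (sole candidate).
r3c1 = 2 (sole candidate).
r3c3 = 5 (sole candidate).
r3c4 = 3 (sole candidate).
r3c5 = 4 (sole candidate).
r4c4 = 5: row 4 has {1,3,4}; col 4 has {2,3,4}; region has {4} → only 5 remains.
r4c5 = 2: row 4 has {1,3,4,5}; col 5 has {1,4,5}; region has {4,5} → only 2 remains.

13452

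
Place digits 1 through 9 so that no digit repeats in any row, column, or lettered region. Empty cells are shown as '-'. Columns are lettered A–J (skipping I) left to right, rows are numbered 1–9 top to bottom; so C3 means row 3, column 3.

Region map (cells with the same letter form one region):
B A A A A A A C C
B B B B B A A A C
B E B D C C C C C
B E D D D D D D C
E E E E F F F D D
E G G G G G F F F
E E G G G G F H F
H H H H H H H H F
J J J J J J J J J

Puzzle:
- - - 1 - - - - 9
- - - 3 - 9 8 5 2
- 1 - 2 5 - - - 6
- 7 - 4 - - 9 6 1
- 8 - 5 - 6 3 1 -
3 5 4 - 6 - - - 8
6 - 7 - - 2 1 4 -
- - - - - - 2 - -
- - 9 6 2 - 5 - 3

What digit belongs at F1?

C3 = 8: row 3 has {1,2,5,6}; col 3 has {4,7,9}; region has {3} → only 8 remains.
C5 = 2: row 5 has {1,3,5,6,8}; col 3 has {4,7,8,9}; region has {1,3,5,6,7,8} → only 2 remains.
J5 = 7: row 5 has {1,2,3,5,6,8}; col 9 has {1,2,3,6,8,9}; region has {1,2,4,6,9} → only 7 remains.
D6 = 9: row 6 has {3,4,5,6,8}; col 4 has {1,2,3,4,5,6}; region has {2,4,5,6,7} → only 9 remains.
F6 = 1: row 6 has {3,4,5,6,8,9}; col 6 has {2,6,9}; region has {2,4,5,6,7,9} → only 1 remains.
G6 = 7: row 6 has {1,3,4,5,6,8,9}; col 7 has {1,2,3,5,8,9}; region has {1,3,6,8} → only 7 remains.
H6 = 2: row 6 has {1,3,4,5,6,7,8,9}; col 8 has {1,4,5,6}; region has {1,3,6,7,8} → only 2 remains.
B7 = 9: row 7 has {1,2,4,6,7}; col 2 has {1,5,7,8}; region has {1,2,3,5,6,7,8} → only 9 remains.
D7 = 8: row 7 has {1,2,4,6,7,9}; col 4 has {1,2,3,4,5,6,9}; region has {1,2,4,5,6,7,9} → only 8 remains.
E7 = 3: row 7 has {1,2,4,6,7,8,9}; col 5 has {2,5,6}; region has {1,2,4,5,6,7,8,9} → only 3 remains.
J7 = 5: row 7 has {1,2,3,4,6,7,8,9}; col 9 has {1,2,3,6,7,8,9}; region has {1,2,3,6,7,8} → only 5 remains.
D8 = 7: row 8 has {2}; col 4 has {1,2,3,4,5,6,8,9}; region has {2,4} → only 7 remains.
J8 = 4: row 8 has {2,7}; col 9 has {1,2,3,5,6,7,8,9}; region has {1,2,3,5,6,7,8} → only 4 remains.
B9 = 4: row 9 has {2,3,5,6,9}; col 2 has {1,5,7,8,9}; region has {2,3,5,6,9} → only 4 remains.
B2 = 6: row 2 has {2,3,5,8,9}; col 2 has {1,4,5,7,8,9}; region has {3,8} → only 6 remains.
C2 = 1: row 2 has {2,3,5,6,8,9}; col 3 has {2,4,7,8,9}; region has {3,6,8} → only 1 remains.
G3 = 4: row 3 has {1,2,5,6,8}; col 7 has {1,2,3,5,7,8,9}; region has {1,2,5,6,9} → only 4 remains.
E4 = 8: row 4 has {1,4,6,7,9}; col 5 has {2,3,5,6}; region has {1,2,4,6,7,9} → only 8 remains.
A5 = 4: row 5 has {1,2,3,5,6,7,8}; col 1 has {3,6}; region has {1,2,3,5,6,7,8,9} → only 4 remains.
E5 = 9: row 5 has {1,2,3,4,5,6,7,8}; col 5 has {2,3,5,6,8}; region has {1,2,3,4,5,6,7,8} → only 9 remains.
B8 = 3: row 8 has {2,4,7}; col 2 has {1,4,5,6,7,8,9}; region has {2,4,7} → only 3 remains.
E8 = 1: row 8 has {2,3,4,7}; col 5 has {2,3,5,6,8,9}; region has {2,3,4,7} → only 1 remains.
B1 = 2: row 1 has {1,9}; col 2 has {1,3,4,5,6,7,8,9}; region has {1,5,8,9} → only 2 remains.
G1 = 6: row 1 has {1,2,9}; col 7 has {1,2,3,4,5,7,8,9}; region has {1,2,5,8,9} → only 6 remains.
A2 = 7: row 2 has {1,2,3,5,6,8,9}; col 1 has {3,4,6}; region has {1,3,6,8} → only 7 remains.
E2 = 4: row 2 has {1,2,3,5,6,7,8,9}; col 5 has {1,2,3,5,6,8,9}; region has {1,3,6,7,8} → only 4 remains.
A3 = 9: row 3 has {1,2,4,5,6,8}; col 1 has {3,4,6,7}; region has {1,3,4,6,7,8} → only 9 remains.
A1 = 5: row 1 has {1,2,6,9}; col 1 has {3,4,6,7,9}; region has {1,3,4,6,7,8,9} → only 5 remains.
C1 = 3: row 1 has {1,2,5,6,9}; col 3 has {1,2,4,7,8,9}; region has {1,2,5,6,8,9} → only 3 remains.
E1 = 7: row 1 has {1,2,3,5,6,9}; col 5 has {1,2,3,4,5,6,8,9}; region has {1,2,3,5,6,8,9} → only 7 remains.
F1 = 4: row 1 has {1,2,3,5,6,7,9}; col 6 has {1,2,6,9}; region has {1,2,3,5,6,7,8,9} → only 4 remains.

4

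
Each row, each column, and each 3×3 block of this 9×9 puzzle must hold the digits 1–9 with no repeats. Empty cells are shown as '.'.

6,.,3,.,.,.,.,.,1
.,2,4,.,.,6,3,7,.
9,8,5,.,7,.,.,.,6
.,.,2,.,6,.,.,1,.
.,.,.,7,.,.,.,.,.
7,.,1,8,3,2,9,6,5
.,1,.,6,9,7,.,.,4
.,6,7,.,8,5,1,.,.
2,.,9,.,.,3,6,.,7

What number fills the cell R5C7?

R1C2 = 7: row 1 has {1,3,6}; col 2 has {1,2,6,8}; box has {2,3,4,5,6,8,9} → only 7 remains.
R2C1 = 1: row 2 has {2,3,4,6,7}; col 1 has {2,6,7,9}; box has {2,3,4,5,6,7,8,9} → only 1 remains.
R2C5 = 5: row 2 has {1,2,3,4,6,7}; col 5 has {3,6,7,8,9}; box has {6,7} → only 5 remains.
R6C2 = 4: row 6 has {1,2,3,5,6,7,8,9}; col 2 has {1,2,6,7,8}; box has {1,2,7} → only 4 remains.
R7C3 = 8: row 7 has {1,4,6,7,9}; col 3 has {1,2,3,4,5,7,9}; box has {1,2,6,7,9} → only 8 remains.
R9C2 = 5: row 9 has {2,3,6,7,9}; col 2 has {1,2,4,6,7,8}; box has {1,2,6,7,8,9} → only 5 remains.
R9C8 = 8: row 9 has {2,3,5,6,7,9}; col 8 has {1,6,7}; box has {1,4,6,7} → only 8 remains.
R2C4 = 9: row 2 has {1,2,3,4,5,6,7}; col 4 has {6,7,8}; box has {5,6,7} → only 9 remains.
R2C9 = 8: row 2 has {1,2,3,4,5,6,7,9}; col 9 has {1,4,5,6,7}; box has {1,3,6,7} → only 8 remains.
R4C9 = 3: row 4 has {1,2,6}; col 9 has {1,4,5,6,7,8}; box has {1,5,6,9} → only 3 remains.
R5C3 = 6: row 5 has {7}; col 3 has {1,2,3,4,5,7,8,9}; box has {1,2,4,7} → only 6 remains.
R5C9 = 2: row 5 has {6,7}; col 9 has {1,3,4,5,6,7,8}; box has {1,3,5,6,9} → only 2 remains.
R7C1 = 3: row 7 has {1,4,6,7,8,9}; col 1 has {1,2,6,7,9}; box has {1,2,5,6,7,8,9} → only 3 remains.
R8C1 = 4: row 8 has {1,5,6,7,8}; col 1 has {1,2,3,6,7,9}; box has {1,2,3,5,6,7,8,9} → only 4 remains.
R8C4 = 2: row 8 has {1,4,5,6,7,8}; col 4 has {6,7,8,9}; box has {3,5,6,7,8,9} → only 2 remains.
R8C9 = 9: row 8 has {1,2,4,5,6,7,8}; col 9 has {1,2,3,4,5,6,7,8}; box has {1,4,6,7,8} → only 9 remains.
R1C4 = 4: row 1 has {1,3,6,7}; col 4 has {2,6,7,8,9}; box has {5,6,7,9} → only 4 remains.
R1C5 = 2: row 1 has {1,3,4,6,7}; col 5 has {3,5,6,7,8,9}; box has {4,5,6,7,9} → only 2 remains.
R1C6 = 8: row 1 has {1,2,3,4,6,7}; col 6 has {2,3,5,6,7}; box has {2,4,5,6,7,9} → only 8 remains.
R1C7 = 5: row 1 has {1,2,3,4,6,7,8}; col 7 has {1,3,6,9}; box has {1,3,6,7,8} → only 5 remains.
R1C8 = 9: row 1 has {1,2,3,4,5,6,7,8}; col 8 has {1,6,7,8}; box has {1,3,5,6,7,8} → only 9 remains.
R3C6 = 1: row 3 has {5,6,7,8,9}; col 6 has {2,3,5,6,7,8}; box has {2,4,5,6,7,8,9} → only 1 remains.
R4C2 = 9: row 4 has {1,2,3,6}; col 2 has {1,2,4,5,6,7,8}; box has {1,2,4,6,7} → only 9 remains.
R4C4 = 5: row 4 has {1,2,3,6,9}; col 4 has {2,4,6,7,8,9}; box has {2,3,6,7,8} → only 5 remains.
R4C6 = 4: row 4 has {1,2,3,5,6,9}; col 6 has {1,2,3,5,6,7,8}; box has {2,3,5,6,7,8} → only 4 remains.
R5C2 = 3: row 5 has {2,6,7}; col 2 has {1,2,4,5,6,7,8,9}; box has {1,2,4,6,7,9} → only 3 remains.
R5C5 = 1: row 5 has {2,3,6,7}; col 5 has {2,3,5,6,7,8,9}; box has {2,3,4,5,6,7,8} → only 1 remains.
R5C6 = 9: row 5 has {1,2,3,6,7}; col 6 has {1,2,3,4,5,6,7,8}; box has {1,2,3,4,5,6,7,8} → only 9 remains.
R5C8 = 4: row 5 has {1,2,3,6,7,9}; col 8 has {1,6,7,8,9}; box has {1,2,3,5,6,9} → only 4 remains.
R7C7 = 2: row 7 has {1,3,4,6,7,8,9}; col 7 has {1,3,5,6,9}; box has {1,4,6,7,8,9} → only 2 remains.
R7C8 = 5: row 7 has {1,2,3,4,6,7,8,9}; col 8 has {1,4,6,7,8,9}; box has {1,2,4,6,7,8,9} → only 5 remains.
R8C8 = 3: row 8 has {1,2,4,5,6,7,8,9}; col 8 has {1,4,5,6,7,8,9}; box has {1,2,4,5,6,7,8,9} → only 3 remains.
R9C4 = 1: row 9 has {2,3,5,6,7,8,9}; col 4 has {2,4,5,6,7,8,9}; box has {2,3,5,6,7,8,9} → only 1 remains.
R9C5 = 4: row 9 has {1,2,3,5,6,7,8,9}; col 5 has {1,2,3,5,6,7,8,9}; box has {1,2,3,5,6,7,8,9} → only 4 remains.
R3C4 = 3: row 3 has {1,5,6,7,8,9}; col 4 has {1,2,4,5,6,7,8,9}; box has {1,2,4,5,6,7,8,9} → only 3 remains.
R3C7 = 4: row 3 has {1,3,5,6,7,8,9}; col 7 has {1,2,3,5,6,9}; box has {1,3,5,6,7,8,9} → only 4 remains.
R3C8 = 2: row 3 has {1,3,4,5,6,7,8,9}; col 8 has {1,3,4,5,6,7,8,9}; box has {1,3,4,5,6,7,8,9} → only 2 remains.
R4C1 = 8: row 4 has {1,2,3,4,5,6,9}; col 1 has {1,2,3,4,6,7,9}; box has {1,2,3,4,6,7,9} → only 8 remains.
R4C7 = 7: row 4 has {1,2,3,4,5,6,8,9}; col 7 has {1,2,3,4,5,6,9}; box has {1,2,3,4,5,6,9} → only 7 remains.
R5C1 = 5: row 5 has {1,2,3,4,6,7,9}; col 1 has {1,2,3,4,6,7,8,9}; box has {1,2,3,4,6,7,8,9} → only 5 remains.
R5C7 = 8: row 5 has {1,2,3,4,5,6,7,9}; col 7 has {1,2,3,4,5,6,7,9}; box has {1,2,3,4,5,6,7,9} → only 8 remains.

8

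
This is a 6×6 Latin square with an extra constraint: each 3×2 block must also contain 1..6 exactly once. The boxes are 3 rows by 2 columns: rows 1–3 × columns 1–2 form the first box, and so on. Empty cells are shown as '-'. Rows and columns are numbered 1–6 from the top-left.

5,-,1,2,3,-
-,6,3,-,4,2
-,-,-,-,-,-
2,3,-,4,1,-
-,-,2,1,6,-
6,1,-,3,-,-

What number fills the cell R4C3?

R1C2 = 4 (sole candidate).
R1C6 = 6 (sole candidate).
R2C1 = 1 (sole candidate).
R2C4 = 5 (sole candidate).
R3C1 = 3 (sole candidate).
R3C2 = 2 (sole candidate).
R3C4 = 6 (sole candidate).
R3C5 = 5 (sole candidate).
R3C6 = 1 (sole candidate).
R4C6 = 5 (sole candidate).
R5C1 = 4 (sole candidate).
R5C2 = 5 (sole candidate).
R5C6 = 3 (sole candidate).
R6C3 = 5 (sole candidate).
R6C5 = 2 (sole candidate).
R6C6 = 4 (sole candidate).
R3C3 = 4 (sole candidate).
R4C3 = 6: row 4 has {1,2,3,4,5}; col 3 has {1,2,3,4,5}; box has {1,2,3,4,5} → only 6 remains.

6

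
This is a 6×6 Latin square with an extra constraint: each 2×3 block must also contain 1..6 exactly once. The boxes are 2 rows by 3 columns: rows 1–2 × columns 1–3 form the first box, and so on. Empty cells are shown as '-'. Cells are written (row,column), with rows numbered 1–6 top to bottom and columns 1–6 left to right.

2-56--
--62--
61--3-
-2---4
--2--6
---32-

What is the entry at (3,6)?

2

(3,3) = 4 (sole candidate).
(3,4) = 5 (sole candidate).
(3,6) = 2: row 3 has {1,3,4,5,6}; col 6 has {4,6}; box has {3,4,5} → only 2 remains.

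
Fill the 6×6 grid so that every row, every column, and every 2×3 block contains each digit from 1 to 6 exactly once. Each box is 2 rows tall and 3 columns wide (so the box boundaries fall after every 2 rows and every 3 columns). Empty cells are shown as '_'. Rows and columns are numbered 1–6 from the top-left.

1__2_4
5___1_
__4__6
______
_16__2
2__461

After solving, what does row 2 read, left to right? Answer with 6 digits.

542613

row 1, column 3 = 3: row 1 has {1,2,4}; col 3 has {4,6}; box has {1,5} → only 3 remains.
row 1, column 5 = 5: row 1 has {1,2,3,4}; col 5 has {1,6}; box has {1,2,4} → only 5 remains.
row 2, column 3 = 2: row 2 has {1,5}; col 3 has {3,4,6}; box has {1,3,5} → only 2 remains.
row 2, column 6 = 3: row 2 has {1,2,5}; col 6 has {1,2,4,6}; box has {1,2,4,5} → only 3 remains.
row 3, column 1 = 3: row 3 has {4,6}; col 1 has {1,2,5}; box has {4} → only 3 remains.
row 3, column 5 = 2: row 3 has {3,4,6}; col 5 has {1,5,6}; box has {6} → only 2 remains.
row 4, column 1 = 6: row 4 has {}; col 1 has {1,2,3,5}; box has {3,4} → only 6 remains.
row 4, column 6 = 5: row 4 has {6}; col 6 has {1,2,3,4,6}; box has {2,6} → only 5 remains.
row 5, column 1 = 4: row 5 has {1,2,6}; col 1 has {1,2,3,5,6}; box has {1,2,6} → only 4 remains.
row 5, column 5 = 3: row 5 has {1,2,4,6}; col 5 has {1,2,5,6}; box has {1,2,4,6} → only 3 remains.
row 6, column 3 = 5: row 6 has {1,2,4,6}; col 3 has {2,3,4,6}; box has {1,2,4,6} → only 5 remains.
row 1, column 2 = 6: row 1 has {1,2,3,4,5}; col 2 has {1}; box has {1,2,3,5} → only 6 remains.
row 2, column 2 = 4: row 2 has {1,2,3,5}; col 2 has {1,6}; box has {1,2,3,5,6} → only 4 remains.
row 2, column 4 = 6: row 2 has {1,2,3,4,5}; col 4 has {2,4}; box has {1,2,3,4,5} → only 6 remains.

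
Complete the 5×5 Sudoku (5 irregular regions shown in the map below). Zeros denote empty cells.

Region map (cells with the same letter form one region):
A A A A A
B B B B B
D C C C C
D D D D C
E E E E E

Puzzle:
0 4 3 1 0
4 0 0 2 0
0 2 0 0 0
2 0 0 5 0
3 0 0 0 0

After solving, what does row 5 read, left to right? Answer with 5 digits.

r1c1 = 5 (sole candidate).
r1c5 = 2 (sole candidate).
r3c1 = 1 (sole candidate).
r4c2 = 3 (sole candidate).
r4c3 = 4 (sole candidate).
r4c5 = 1 (sole candidate).
r5c4 = 4: row 5 has {3}; col 4 has {1,2,5}; region has {3} → only 4 remains.
r5c5 = 5: row 5 has {3,4}; col 5 has {1,2}; region has {3,4} → only 5 remains.
r2c5 = 3 (sole candidate).
r3c3 = 5 (sole candidate).
r3c4 = 3 (sole candidate).
r3c5 = 4 (sole candidate).
r5c2 = 1: row 5 has {3,4,5}; col 2 has {2,3,4}; region has {3,4,5} → only 1 remains.
r5c3 = 2: row 5 has {1,3,4,5}; col 3 has {3,4,5}; region has {1,3,4,5} → only 2 remains.

31245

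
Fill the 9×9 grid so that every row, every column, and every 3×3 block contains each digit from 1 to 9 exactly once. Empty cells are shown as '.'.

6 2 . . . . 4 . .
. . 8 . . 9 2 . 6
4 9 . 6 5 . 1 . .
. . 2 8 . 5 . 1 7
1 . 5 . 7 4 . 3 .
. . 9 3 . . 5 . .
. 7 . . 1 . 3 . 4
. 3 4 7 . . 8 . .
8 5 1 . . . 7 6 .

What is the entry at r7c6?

r1c4 = 1: row 1 has {2,4,6}; col 4 has {3,6,7,8}; box has {5,6,9} → only 1 remains.
r2c2 = 1: row 2 has {2,6,8,9}; col 2 has {2,3,5,7,9}; box has {2,4,6,8,9} → only 1 remains.
r2c4 = 4: row 2 has {1,2,6,8,9}; col 4 has {1,3,6,7,8}; box has {1,5,6,9} → only 4 remains.
r2c5 = 3: row 2 has {1,2,4,6,8,9}; col 5 has {1,5,7}; box has {1,4,5,6,9} → only 3 remains.
r4c1 = 3: row 4 has {1,2,5,7,8}; col 1 has {1,4,6,8}; box has {1,2,5,9} → only 3 remains.
r6c1 = 7: row 6 has {3,5,9}; col 1 has {1,3,4,6,8}; box has {1,2,3,5,9} → only 7 remains.
r7c3 = 6: row 7 has {1,3,4,7}; col 3 has {1,2,4,5,8,9}; box has {1,3,4,5,7,8} → only 6 remains.
r1c5 = 8: row 1 has {1,2,4,6}; col 5 has {1,3,5,7}; box has {1,3,4,5,6,9} → only 8 remains.
r1c6 = 7: row 1 has {1,2,4,6,8}; col 6 has {4,5,9}; box has {1,3,4,5,6,8,9} → only 7 remains.
r2c1 = 5: row 2 has {1,2,3,4,6,8,9}; col 1 has {1,3,4,6,7,8}; box has {1,2,4,6,8,9} → only 5 remains.
r2c8 = 7: row 2 has {1,2,3,4,5,6,8,9}; col 8 has {1,3,6}; box has {1,2,4,6} → only 7 remains.
r3c6 = 2: row 3 has {1,4,5,6,9}; col 6 has {4,5,7,9}; box has {1,3,4,5,6,7,8,9} → only 2 remains.
r3c8 = 8: row 3 has {1,2,4,5,6,9}; col 8 has {1,3,6,7}; box has {1,2,4,6,7} → only 8 remains.
r3c9 = 3: row 3 has {1,2,4,5,6,8,9}; col 9 has {4,6,7}; box has {1,2,4,6,7,8} → only 3 remains.
r7c6 = 8: row 7 has {1,3,4,6,7}; col 6 has {2,4,5,7,9}; box has {1,7} → only 8 remains.

8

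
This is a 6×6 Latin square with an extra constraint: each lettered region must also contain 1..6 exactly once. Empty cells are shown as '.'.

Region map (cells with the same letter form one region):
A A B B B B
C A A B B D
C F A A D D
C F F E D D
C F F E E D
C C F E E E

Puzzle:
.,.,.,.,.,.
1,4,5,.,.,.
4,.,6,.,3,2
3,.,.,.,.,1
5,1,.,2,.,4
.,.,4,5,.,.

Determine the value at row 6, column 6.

3

row 1, column 1 = 2 (sole candidate).
row 1, column 2 = 3 (sole candidate).
row 1, column 3 = 1 (sole candidate).
row 2, column 6 = 6 (sole candidate).
row 3, column 2 = 5 (sole candidate).
row 3, column 4 = 1 (sole candidate).
row 4, column 3 = 2 (sole candidate).
row 4, column 5 = 5 (sole candidate).
row 5, column 3 = 3 (sole candidate).
row 5, column 5 = 6 (sole candidate).
row 6, column 1 = 6 (sole candidate).
row 6, column 2 = 2 (sole candidate).
row 6, column 5 = 1 (sole candidate).
row 6, column 6 = 3: row 6 has {1,2,4,5,6}; col 6 has {1,2,4,6}; region has {1,2,5,6} → only 3 remains.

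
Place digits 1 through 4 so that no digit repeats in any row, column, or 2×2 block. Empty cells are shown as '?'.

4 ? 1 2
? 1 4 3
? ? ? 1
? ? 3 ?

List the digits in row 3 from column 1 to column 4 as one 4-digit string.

r1c2 = 3 (sole candidate).
r2c1 = 2 (sole candidate).
r3c1 = 3: row 3 has {1}; col 1 has {2,4}; box has {} → only 3 remains.
r3c3 = 2: row 3 has {1,3}; col 3 has {1,3,4}; box has {1,3} → only 2 remains.
r4c1 = 1 (sole candidate).
r4c4 = 4 (sole candidate).
r3c2 = 4: row 3 has {1,2,3}; col 2 has {1,3}; box has {1,3} → only 4 remains.

3421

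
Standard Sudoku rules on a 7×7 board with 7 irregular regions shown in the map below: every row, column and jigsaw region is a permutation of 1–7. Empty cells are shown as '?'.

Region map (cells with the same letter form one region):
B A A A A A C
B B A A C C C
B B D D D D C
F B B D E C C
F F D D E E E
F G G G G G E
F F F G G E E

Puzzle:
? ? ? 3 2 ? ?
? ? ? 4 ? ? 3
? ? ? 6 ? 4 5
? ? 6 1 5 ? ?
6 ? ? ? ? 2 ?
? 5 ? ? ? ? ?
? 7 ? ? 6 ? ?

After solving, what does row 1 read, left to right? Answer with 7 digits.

row 4, column 6 = 7 (sole candidate).
row 7, column 4 = 2 (sole candidate).
row 2, column 5 = 1 (sole candidate).
row 2, column 6 = 6 (sole candidate).
row 6, column 4 = 7 (sole candidate).
row 1, column 7 = 4: row 1 has {2,3}; col 7 has {3,5}; region has {1,3,5,6,7} → only 4 remains.
row 2, column 2 = 2 (sole candidate).
row 4, column 7 = 2 (sole candidate).
row 5, column 4 = 5 (sole candidate).
row 7, column 7 = 1 (sole candidate).
row 5, column 7 = 7 (sole candidate).
row 6, column 7 = 6 (sole candidate).
row 7, column 6 = 3 (sole candidate).
row 5, column 3 = 3 (sole candidate).
row 5, column 5 = 4 (sole candidate).
row 6, column 5 = 3 (sole candidate).
row 6, column 6 = 1 (sole candidate).
row 1, column 6 = 5: row 1 has {2,3,4}; col 6 has {1,2,3,4,6,7}; region has {2,3,4} → only 5 remains.
row 2, column 3 = 7 (sole candidate).
row 3, column 3 = 2 (sole candidate).
row 3, column 5 = 7 (sole candidate).
row 5, column 2 = 1 (sole candidate).
row 6, column 3 = 4 (sole candidate).
row 7, column 3 = 5 (sole candidate).
row 1, column 2 = 6: row 1 has {2,3,4,5}; col 2 has {1,2,5,7}; region has {2,3,4,5,7} → only 6 remains.
row 1, column 3 = 1: row 1 has {2,3,4,5,6}; col 3 has {2,3,4,5,6,7}; region has {2,3,4,5,6,7} → only 1 remains.
row 2, column 1 = 5 (sole candidate).
row 3, column 2 = 3 (sole candidate).
row 4, column 2 = 4 (sole candidate).
row 6, column 1 = 2 (sole candidate).
row 7, column 1 = 4 (sole candidate).
row 1, column 1 = 7: row 1 has {1,2,3,4,5,6}; col 1 has {2,4,5,6}; region has {2,3,4,5,6} → only 7 remains.

7613254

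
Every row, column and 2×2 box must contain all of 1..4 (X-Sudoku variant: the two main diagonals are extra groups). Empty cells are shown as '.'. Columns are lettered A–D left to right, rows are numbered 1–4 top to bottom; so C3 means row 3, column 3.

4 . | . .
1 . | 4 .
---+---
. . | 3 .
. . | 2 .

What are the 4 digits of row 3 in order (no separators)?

2134

C1 = 1: row 1 has {4}; col 3 has {2,3,4}; box has {4} → only 1 remains.
B2 = 2: row 2 has {1,4}; col 2 has {}; box has {1,4}; main diagonal has {3,4} → only 2 remains.
D2 = 3: row 2 has {1,2,4}; col 4 has {}; box has {1,4} → only 3 remains.
A3 = 2: row 3 has {3}; col 1 has {1,4}; box has {} → only 2 remains.
B3 = 1: row 3 has {2,3}; col 2 has {2}; box has {2}; anti-diagonal has {4} → only 1 remains.
D3 = 4: row 3 has {1,2,3}; col 4 has {3}; box has {2,3} → only 4 remains.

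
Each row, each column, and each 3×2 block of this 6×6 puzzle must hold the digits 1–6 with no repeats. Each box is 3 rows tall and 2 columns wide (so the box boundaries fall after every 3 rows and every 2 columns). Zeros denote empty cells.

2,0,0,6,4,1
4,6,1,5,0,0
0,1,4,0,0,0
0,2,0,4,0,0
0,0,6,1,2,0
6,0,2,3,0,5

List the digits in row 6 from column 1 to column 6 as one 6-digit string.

r1c3 = 3 (sole candidate).
r2c5 = 3 (sole candidate).
r2c6 = 2 (sole candidate).
r3c4 = 2 (sole candidate).
r3c6 = 6 (sole candidate).
r4c3 = 5 (sole candidate).
r4c6 = 3 (sole candidate).
r5c6 = 4 (sole candidate).
r6c2 = 4: row 6 has {2,3,5,6}; col 2 has {1,2,6}; box has {2,6} → only 4 remains.
r6c5 = 1: row 6 has {2,3,4,5,6}; col 5 has {2,3,4}; box has {2,3,4,5} → only 1 remains.

642315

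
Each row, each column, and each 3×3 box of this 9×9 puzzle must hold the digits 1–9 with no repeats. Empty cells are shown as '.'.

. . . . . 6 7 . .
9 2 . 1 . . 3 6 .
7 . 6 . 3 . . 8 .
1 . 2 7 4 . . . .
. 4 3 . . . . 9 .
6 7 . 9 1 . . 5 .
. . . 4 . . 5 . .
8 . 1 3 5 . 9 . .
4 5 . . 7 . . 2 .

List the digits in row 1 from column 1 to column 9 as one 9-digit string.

385296741

R2C5 = 8: row 2 has {1,2,3,6,9}; col 5 has {1,3,4,5,7}; box has {1,3,6} → only 8 remains.
R3C2 = 1: row 3 has {3,6,7,8}; col 2 has {2,4,5,7}; box has {2,6,7,9} → only 1 remains.
R4C8 = 3: row 4 has {1,2,4,7}; col 8 has {2,5,6,8,9}; box has {5,9} → only 3 remains.
R5C1 = 5: row 5 has {3,4,9}; col 1 has {1,4,6,7,8,9}; box has {1,2,3,4,6,7} → only 5 remains.
R6C3 = 8: row 6 has {1,5,6,7,9}; col 3 has {1,2,3,6}; box has {1,2,3,4,5,6,7} → only 8 remains.
R8C2 = 6: row 8 has {1,3,5,8,9}; col 2 has {1,2,4,5,7}; box has {1,4,5,8} → only 6 remains.
R8C6 = 2: row 8 has {1,3,5,6,8,9}; col 6 has {6}; box has {3,4,5,7} → only 2 remains.
R9C3 = 9: row 9 has {2,4,5,7}; col 3 has {1,2,3,6,8}; box has {1,4,5,6,8} → only 9 remains.
R1C1 = 3: row 1 has {6,7}; col 1 has {1,4,5,6,7,8,9}; box has {1,2,6,7,9} → only 3 remains.
R1C2 = 8: row 1 has {3,6,7}; col 2 has {1,2,4,5,6,7}; box has {1,2,3,6,7,9} → only 8 remains.
R4C2 = 9: row 4 has {1,2,3,4,7}; col 2 has {1,2,4,5,6,7,8}; box has {1,2,3,4,5,6,7,8} → only 9 remains.
R5C6 = 8: row 5 has {3,4,5,9}; col 6 has {2,6}; box has {1,4,7,9} → only 8 remains.
R6C6 = 3: row 6 has {1,5,6,7,8,9}; col 6 has {2,6,8}; box has {1,4,7,8,9} → only 3 remains.
R7C1 = 2: row 7 has {4,5}; col 1 has {1,3,4,5,6,7,8,9}; box has {1,4,5,6,8,9} → only 2 remains.
R7C2 = 3: row 7 has {2,4,5}; col 2 has {1,2,4,5,6,7,8,9}; box has {1,2,4,5,6,8,9} → only 3 remains.
R7C3 = 7: row 7 has {2,3,4,5}; col 3 has {1,2,3,6,8,9}; box has {1,2,3,4,5,6,8,9} → only 7 remains.
R7C8 = 1: row 7 has {2,3,4,5,7}; col 8 has {2,3,5,6,8,9}; box has {2,5,9} → only 1 remains.
R9C6 = 1: row 9 has {2,4,5,7,9}; col 6 has {2,3,6,8}; box has {2,3,4,5,7} → only 1 remains.
R1C8 = 4: row 1 has {3,6,7,8}; col 8 has {1,2,3,5,6,8,9}; box has {3,6,7,8} → only 4 remains.
R2C9 = 5: row 2 has {1,2,3,6,8,9}; col 9 has {}; box has {3,4,6,7,8} → only 5 remains.
R3C7 = 2: row 3 has {1,3,6,7,8}; col 7 has {3,5,7,9}; box has {3,4,5,6,7,8} → only 2 remains.
R3C9 = 9: row 3 has {1,2,3,6,7,8}; col 9 has {5}; box has {2,3,4,5,6,7,8} → only 9 remains.
R4C6 = 5: row 4 has {1,2,3,4,7,9}; col 6 has {1,2,3,6,8}; box has {1,3,4,7,8,9} → only 5 remains.
R6C7 = 4: row 6 has {1,3,5,6,7,8,9}; col 7 has {2,3,5,7,9}; box has {3,5,9} → only 4 remains.
R6C9 = 2: row 6 has {1,3,4,5,6,7,8,9}; col 9 has {5,9}; box has {3,4,5,9} → only 2 remains.
R7C6 = 9: row 7 has {1,2,3,4,5,7}; col 6 has {1,2,3,5,6,8}; box has {1,2,3,4,5,7} → only 9 remains.
R8C8 = 7: row 8 has {1,2,3,5,6,8,9}; col 8 has {1,2,3,4,5,6,8,9}; box has {1,2,5,9} → only 7 remains.
R8C9 = 4: row 8 has {1,2,3,5,6,7,8,9}; col 9 has {2,5,9}; box has {1,2,5,7,9} → only 4 remains.
R1C3 = 5: row 1 has {3,4,6,7,8}; col 3 has {1,2,3,6,7,8,9}; box has {1,2,3,6,7,8,9} → only 5 remains.
R1C4 = 2: row 1 has {3,4,5,6,7,8}; col 4 has {1,3,4,7,9}; box has {1,3,6,8} → only 2 remains.
R1C5 = 9: row 1 has {2,3,4,5,6,7,8}; col 5 has {1,3,4,5,7,8}; box has {1,2,3,6,8} → only 9 remains.
R1C9 = 1: row 1 has {2,3,4,5,6,7,8,9}; col 9 has {2,4,5,9}; box has {2,3,4,5,6,7,8,9} → only 1 remains.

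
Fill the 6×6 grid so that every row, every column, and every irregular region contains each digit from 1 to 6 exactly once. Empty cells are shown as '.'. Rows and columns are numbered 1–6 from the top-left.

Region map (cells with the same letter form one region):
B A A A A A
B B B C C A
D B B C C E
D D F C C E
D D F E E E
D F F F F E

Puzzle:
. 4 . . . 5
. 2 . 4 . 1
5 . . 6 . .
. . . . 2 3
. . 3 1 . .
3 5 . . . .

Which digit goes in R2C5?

3

R2C1 = 6: row 2 has {1,2,4}; col 1 has {3,5}; region has {2} → only 6 remains.
R2C3 = 5: row 2 has {1,2,4,6}; col 3 has {3}; region has {2,6} → only 5 remains.
R2C5 = 3: row 2 has {1,2,4,5,6}; col 5 has {2}; region has {2,4,6} → only 3 remains.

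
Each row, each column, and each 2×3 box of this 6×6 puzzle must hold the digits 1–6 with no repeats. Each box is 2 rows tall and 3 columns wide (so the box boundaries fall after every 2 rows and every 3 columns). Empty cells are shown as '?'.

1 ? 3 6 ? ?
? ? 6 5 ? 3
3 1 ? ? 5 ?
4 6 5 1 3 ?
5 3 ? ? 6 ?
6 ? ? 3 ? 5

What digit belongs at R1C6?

4

R2C1 = 2: row 2 has {3,5,6}; col 1 has {1,3,4,5,6}; box has {1,3,6} → only 2 remains.
R2C2 = 4: row 2 has {2,3,5,6}; col 2 has {1,3,6}; box has {1,2,3,6} → only 4 remains.
R2C5 = 1: row 2 has {2,3,4,5,6}; col 5 has {3,5,6}; box has {3,5,6} → only 1 remains.
R3C3 = 2: row 3 has {1,3,5}; col 3 has {3,5,6}; box has {1,3,4,5,6} → only 2 remains.
R3C4 = 4: row 3 has {1,2,3,5}; col 4 has {1,3,5,6}; box has {1,3,5} → only 4 remains.
R3C6 = 6: row 3 has {1,2,3,4,5}; col 6 has {3,5}; box has {1,3,4,5} → only 6 remains.
R4C6 = 2: row 4 has {1,3,4,5,6}; col 6 has {3,5,6}; box has {1,3,4,5,6} → only 2 remains.
R5C4 = 2: row 5 has {3,5,6}; col 4 has {1,3,4,5,6}; box has {3,5,6} → only 2 remains.
R6C2 = 2: row 6 has {3,5,6}; col 2 has {1,3,4,6}; box has {3,5,6} → only 2 remains.
R6C5 = 4: row 6 has {2,3,5,6}; col 5 has {1,3,5,6}; box has {2,3,5,6} → only 4 remains.
R1C2 = 5: row 1 has {1,3,6}; col 2 has {1,2,3,4,6}; box has {1,2,3,4,6} → only 5 remains.
R1C5 = 2: row 1 has {1,3,5,6}; col 5 has {1,3,4,5,6}; box has {1,3,5,6} → only 2 remains.
R1C6 = 4: row 1 has {1,2,3,5,6}; col 6 has {2,3,5,6}; box has {1,2,3,5,6} → only 4 remains.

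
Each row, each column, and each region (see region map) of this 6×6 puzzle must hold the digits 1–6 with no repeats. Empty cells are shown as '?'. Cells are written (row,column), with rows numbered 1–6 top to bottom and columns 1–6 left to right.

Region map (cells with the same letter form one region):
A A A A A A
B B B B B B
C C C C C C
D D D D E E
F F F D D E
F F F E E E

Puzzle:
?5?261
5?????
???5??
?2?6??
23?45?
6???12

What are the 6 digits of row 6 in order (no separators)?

(5,3) = 1 (sole candidate).
(5,6) = 6 (sole candidate).
(6,2) = 4: row 6 has {1,2,6}; col 2 has {2,3,5}; region has {1,2,3,6} → only 4 remains.
(6,3) = 5: row 6 has {1,2,4,6}; col 3 has {1}; region has {1,2,3,4,6} → only 5 remains.
(6,4) = 3: row 6 has {1,2,4,5,6}; col 4 has {2,4,5,6}; region has {1,2,6} → only 3 remains.

645312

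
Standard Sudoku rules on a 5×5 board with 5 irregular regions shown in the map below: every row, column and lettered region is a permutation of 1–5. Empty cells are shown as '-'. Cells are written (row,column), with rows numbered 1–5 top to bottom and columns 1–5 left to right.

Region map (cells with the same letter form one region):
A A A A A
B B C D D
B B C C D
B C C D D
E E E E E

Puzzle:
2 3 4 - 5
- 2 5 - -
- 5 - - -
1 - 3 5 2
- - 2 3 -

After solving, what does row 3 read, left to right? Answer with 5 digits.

(1,4) = 1: row 1 has {2,3,4,5}; col 4 has {3,5}; region has {2,3,4,5} → only 1 remains.
(2,4) = 4: row 2 has {2,5}; col 4 has {1,3,5}; region has {2,5} → only 4 remains.
(3,3) = 1: row 3 has {5}; col 3 has {2,3,4,5}; region has {3,5} → only 1 remains.
(3,4) = 2: row 3 has {1,5}; col 4 has {1,3,4,5}; region has {1,3,5} → only 2 remains.
(3,5) = 3: row 3 has {1,2,5}; col 5 has {2,5}; region has {2,4,5} → only 3 remains.
(4,2) = 4: row 4 has {1,2,3,5}; col 2 has {2,3,5}; region has {1,2,3,5} → only 4 remains.
(5,2) = 1: row 5 has {2,3}; col 2 has {2,3,4,5}; region has {2,3} → only 1 remains.
(5,5) = 4: row 5 has {1,2,3}; col 5 has {2,3,5}; region has {1,2,3} → only 4 remains.
(2,1) = 3: row 2 has {2,4,5}; col 1 has {1,2}; region has {1,2,5} → only 3 remains.
(2,5) = 1: row 2 has {2,3,4,5}; col 5 has {2,3,4,5}; region has {2,3,4,5} → only 1 remains.
(3,1) = 4: row 3 has {1,2,3,5}; col 1 has {1,2,3}; region has {1,2,3,5} → only 4 remains.

45123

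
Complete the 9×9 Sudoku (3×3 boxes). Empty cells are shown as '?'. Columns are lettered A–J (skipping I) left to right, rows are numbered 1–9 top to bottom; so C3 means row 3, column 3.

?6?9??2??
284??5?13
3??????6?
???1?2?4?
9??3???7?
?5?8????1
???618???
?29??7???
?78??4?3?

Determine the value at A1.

7

D2 = 7: row 2 has {1,2,3,4,5,8}; col 4 has {1,3,6,8,9}; box has {5,9} → only 7 remains.
E2 = 6: row 2 has {1,2,3,4,5,7,8}; col 5 has {1}; box has {5,7,9} → only 6 remains.
G2 = 9: row 2 has {1,2,3,4,5,6,7,8}; col 7 has {2}; box has {1,2,3,6} → only 9 remains.
F3 = 1: row 3 has {3,6}; col 6 has {2,4,5,7,8}; box has {5,6,7,9} → only 1 remains.
B4 = 3: row 4 has {1,2,4}; col 2 has {2,5,6,7,8}; box has {5,9} → only 3 remains.
F5 = 6: row 5 has {3,7,9}; col 6 has {1,2,4,5,7,8}; box has {1,2,3,8} → only 6 remains.
F6 = 9: row 6 has {1,5,8}; col 6 has {1,2,4,5,6,7,8}; box has {1,2,3,6,8} → only 9 remains.
H6 = 2: row 6 has {1,5,8,9}; col 8 has {1,3,4,6,7}; box has {1,4,7} → only 2 remains.
B7 = 4: row 7 has {1,6,8}; col 2 has {2,3,5,6,7,8}; box has {2,7,8,9} → only 4 remains.
D8 = 5: row 8 has {2,7,9}; col 4 has {1,3,6,7,8,9}; box has {1,4,6,7,8} → only 5 remains.
E8 = 3: row 8 has {2,5,7,9}; col 5 has {1,6}; box has {1,4,5,6,7,8} → only 3 remains.
H8 = 8: row 8 has {2,3,5,7,9}; col 8 has {1,2,3,4,6,7}; box has {3} → only 8 remains.
D9 = 2: row 9 has {3,4,7,8}; col 4 has {1,3,5,6,7,8,9}; box has {1,3,4,5,6,7,8} → only 2 remains.
E9 = 9: row 9 has {2,3,4,7,8}; col 5 has {1,3,6}; box has {1,2,3,4,5,6,7,8} → only 9 remains.
F1 = 3: row 1 has {2,6,9}; col 6 has {1,2,4,5,6,7,8,9}; box has {1,5,6,7,9} → only 3 remains.
H1 = 5: row 1 has {2,3,6,9}; col 8 has {1,2,3,4,6,7,8}; box has {1,2,3,6,9} → only 5 remains.
B3 = 9: row 3 has {1,3,6}; col 2 has {2,3,4,5,6,7,8}; box has {2,3,4,6,8} → only 9 remains.
D3 = 4: row 3 has {1,3,6,9}; col 4 has {1,2,3,5,6,7,8,9}; box has {1,3,5,6,7,9} → only 4 remains.
B5 = 1: row 5 has {3,6,7,9}; col 2 has {2,3,4,5,6,7,8,9}; box has {3,5,9} → only 1 remains.
C5 = 2: row 5 has {1,3,6,7,9}; col 3 has {4,8,9}; box has {1,3,5,9} → only 2 remains.
A7 = 5: row 7 has {1,4,6,8}; col 1 has {2,3,9}; box has {2,4,7,8,9} → only 5 remains.
C7 = 3: row 7 has {1,4,5,6,8}; col 3 has {2,4,8,9}; box has {2,4,5,7,8,9} → only 3 remains.
G7 = 7: row 7 has {1,3,4,5,6,8}; col 7 has {2,9}; box has {3,8} → only 7 remains.
H7 = 9: row 7 has {1,3,4,5,6,7,8}; col 8 has {1,2,3,4,5,6,7,8}; box has {3,7,8} → only 9 remains.
J7 = 2: row 7 has {1,3,4,5,6,7,8,9}; col 9 has {1,3}; box has {3,7,8,9} → only 2 remains.
E1 = 8: row 1 has {2,3,5,6,9}; col 5 has {1,3,6,9}; box has {1,3,4,5,6,7,9} → only 8 remains.
E3 = 2: row 3 has {1,3,4,6,9}; col 5 has {1,3,6,8,9}; box has {1,3,4,5,6,7,8,9} → only 2 remains.
G3 = 8: row 3 has {1,2,3,4,6,9}; col 7 has {2,7,9}; box has {1,2,3,5,6,9} → only 8 remains.
J3 = 7: row 3 has {1,2,3,4,6,8,9}; col 9 has {1,2,3}; box has {1,2,3,5,6,8,9} → only 7 remains.
G5 = 5: row 5 has {1,2,3,6,7,9}; col 7 has {2,7,8,9}; box has {1,2,4,7} → only 5 remains.
J5 = 8: row 5 has {1,2,3,5,6,7,9}; col 9 has {1,2,3,7}; box has {1,2,4,5,7} → only 8 remains.
J1 = 4: row 1 has {2,3,5,6,8,9}; col 9 has {1,2,3,7,8}; box has {1,2,3,5,6,7,8,9} → only 4 remains.
C3 = 5: row 3 has {1,2,3,4,6,7,8,9}; col 3 has {2,3,4,8,9}; box has {2,3,4,6,8,9} → only 5 remains.
G4 = 6: row 4 has {1,2,3,4}; col 7 has {2,5,7,8,9}; box has {1,2,4,5,7,8} → only 6 remains.
J4 = 9: row 4 has {1,2,3,4,6}; col 9 has {1,2,3,4,7,8}; box has {1,2,4,5,6,7,8} → only 9 remains.
E5 = 4: row 5 has {1,2,3,5,6,7,8,9}; col 5 has {1,2,3,6,8,9}; box has {1,2,3,6,8,9} → only 4 remains.
E6 = 7: row 6 has {1,2,5,8,9}; col 5 has {1,2,3,4,6,8,9}; box has {1,2,3,4,6,8,9} → only 7 remains.
G6 = 3: row 6 has {1,2,5,7,8,9}; col 7 has {2,5,6,7,8,9}; box has {1,2,4,5,6,7,8,9} → only 3 remains.
J8 = 6: row 8 has {2,3,5,7,8,9}; col 9 has {1,2,3,4,7,8,9}; box has {2,3,7,8,9} → only 6 remains.
G9 = 1: row 9 has {2,3,4,7,8,9}; col 7 has {2,3,5,6,7,8,9}; box has {2,3,6,7,8,9} → only 1 remains.
J9 = 5: row 9 has {1,2,3,4,7,8,9}; col 9 has {1,2,3,4,6,7,8,9}; box has {1,2,3,6,7,8,9} → only 5 remains.
C4 = 7: row 4 has {1,2,3,4,6,9}; col 3 has {2,3,4,5,8,9}; box has {1,2,3,5,9} → only 7 remains.
E4 = 5: row 4 has {1,2,3,4,6,7,9}; col 5 has {1,2,3,4,6,7,8,9}; box has {1,2,3,4,6,7,8,9} → only 5 remains.
C6 = 6: row 6 has {1,2,3,5,7,8,9}; col 3 has {2,3,4,5,7,8,9}; box has {1,2,3,5,7,9} → only 6 remains.
A8 = 1: row 8 has {2,3,5,6,7,8,9}; col 1 has {2,3,5,9}; box has {2,3,4,5,7,8,9} → only 1 remains.
G8 = 4: row 8 has {1,2,3,5,6,7,8,9}; col 7 has {1,2,3,5,6,7,8,9}; box has {1,2,3,5,6,7,8,9} → only 4 remains.
A9 = 6: row 9 has {1,2,3,4,5,7,8,9}; col 1 has {1,2,3,5,9}; box has {1,2,3,4,5,7,8,9} → only 6 remains.
A1 = 7: row 1 has {2,3,4,5,6,8,9}; col 1 has {1,2,3,5,6,9}; box has {2,3,4,5,6,8,9} → only 7 remains.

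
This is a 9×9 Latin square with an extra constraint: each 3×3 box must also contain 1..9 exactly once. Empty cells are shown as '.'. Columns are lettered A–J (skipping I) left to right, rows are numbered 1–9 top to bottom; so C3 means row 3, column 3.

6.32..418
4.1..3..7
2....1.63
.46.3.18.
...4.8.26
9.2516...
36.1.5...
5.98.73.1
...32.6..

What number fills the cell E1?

F1 = 9 (sole candidate).
D2 = 6 (sole candidate).
D3 = 7 (sole candidate).
A4 = 7 (sole candidate).
D4 = 9 (sole candidate).
F4 = 2 (sole candidate).
J4 = 5 (sole candidate).
A5 = 1 (sole candidate).
C5 = 5 (sole candidate).
E5 = 7 (sole candidate).
G5 = 9 (sole candidate).
G6 = 7 (sole candidate).
J6 = 4 (sole candidate).
B8 = 2 (sole candidate).
H8 = 4 (sole candidate).
A9 = 8 (sole candidate).
F9 = 4 (sole candidate).
J9 = 9 (sole candidate).
E1 = 5: row 1 has {1,2,3,4,6,8,9}; col 5 has {1,2,3,7}; box has {1,2,3,6,7,9} → only 5 remains.

5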